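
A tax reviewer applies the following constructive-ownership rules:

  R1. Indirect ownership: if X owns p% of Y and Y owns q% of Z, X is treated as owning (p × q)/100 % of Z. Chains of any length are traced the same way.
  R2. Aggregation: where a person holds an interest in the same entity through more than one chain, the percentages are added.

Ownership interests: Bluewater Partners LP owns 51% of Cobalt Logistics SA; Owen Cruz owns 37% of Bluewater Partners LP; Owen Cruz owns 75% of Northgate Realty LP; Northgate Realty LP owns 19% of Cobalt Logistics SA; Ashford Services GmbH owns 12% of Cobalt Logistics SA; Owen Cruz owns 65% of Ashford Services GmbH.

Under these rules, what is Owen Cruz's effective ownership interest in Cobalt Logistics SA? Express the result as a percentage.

40.92%

Chain via Bluewater Partners LP (R1): 37% × 51% = 18.87% of Cobalt Logistics SA.
Chain via Ashford Services GmbH (R1): 65% × 12% = 7.8% of Cobalt Logistics SA.
Chain via Northgate Realty LP (R1): 75% × 19% = 14.25% of Cobalt Logistics SA.
Aggregating (R2): 18.87% + 7.8% + 14.25% = 40.92%.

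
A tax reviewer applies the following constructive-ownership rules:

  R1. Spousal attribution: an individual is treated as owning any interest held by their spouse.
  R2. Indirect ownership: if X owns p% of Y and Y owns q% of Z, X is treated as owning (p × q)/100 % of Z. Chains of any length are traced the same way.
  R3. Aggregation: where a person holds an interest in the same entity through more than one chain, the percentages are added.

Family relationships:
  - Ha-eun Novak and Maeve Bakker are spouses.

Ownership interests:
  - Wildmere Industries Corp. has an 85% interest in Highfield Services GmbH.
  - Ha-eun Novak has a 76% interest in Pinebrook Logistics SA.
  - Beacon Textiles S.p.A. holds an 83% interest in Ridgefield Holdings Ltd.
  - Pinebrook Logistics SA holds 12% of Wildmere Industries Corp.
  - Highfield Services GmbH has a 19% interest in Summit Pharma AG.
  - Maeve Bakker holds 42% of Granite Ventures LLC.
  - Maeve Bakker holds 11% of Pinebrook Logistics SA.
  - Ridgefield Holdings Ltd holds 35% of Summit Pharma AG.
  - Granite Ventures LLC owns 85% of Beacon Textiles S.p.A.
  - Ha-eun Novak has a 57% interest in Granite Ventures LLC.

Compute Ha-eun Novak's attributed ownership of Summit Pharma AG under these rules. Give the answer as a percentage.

By spousal attribution (R1), Ha-eun Novak is treated as also owning Maeve Bakker's interest in Granite Ventures LLC, giving 57% + 42% = 99%.
By spousal attribution (R1), Ha-eun Novak is treated as also owning Maeve Bakker's interest in Pinebrook Logistics SA, giving 76% + 11% = 87%.
Chain via Granite Ventures LLC → Beacon Textiles S.p.A. → Ridgefield Holdings Ltd (R2): 99% × 85% × 83% × 35% = 24.445575% of Summit Pharma AG.
Chain via Pinebrook Logistics SA → Wildmere Industries Corp. → Highfield Services GmbH (R2): 87% × 12% × 85% × 19% = 1.68606% of Summit Pharma AG.
Aggregating (R3): 24.445575% + 1.68606% = 26.131635%.

26.131635%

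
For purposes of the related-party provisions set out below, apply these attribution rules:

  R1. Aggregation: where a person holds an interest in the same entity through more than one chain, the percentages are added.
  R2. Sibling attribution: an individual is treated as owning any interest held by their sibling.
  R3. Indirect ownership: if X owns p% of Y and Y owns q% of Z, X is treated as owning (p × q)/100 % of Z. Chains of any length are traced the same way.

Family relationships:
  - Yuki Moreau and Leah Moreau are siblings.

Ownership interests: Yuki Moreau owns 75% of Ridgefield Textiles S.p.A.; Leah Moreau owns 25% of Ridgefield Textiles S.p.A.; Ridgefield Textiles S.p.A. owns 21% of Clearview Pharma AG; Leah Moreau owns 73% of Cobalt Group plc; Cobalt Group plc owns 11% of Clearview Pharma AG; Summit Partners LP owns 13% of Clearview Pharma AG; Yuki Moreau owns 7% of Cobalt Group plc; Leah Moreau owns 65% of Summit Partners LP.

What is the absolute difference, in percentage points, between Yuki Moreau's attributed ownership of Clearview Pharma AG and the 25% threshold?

13.25

By sibling attribution (R2), Yuki Moreau is treated as also owning Leah Moreau's interest in Ridgefield Textiles S.p.A, giving 75% + 25% = 100%.
By sibling attribution (R2), Yuki Moreau is treated as also owning Leah Moreau's interest in Cobalt Group plc, giving 7% + 73% = 80%.
By sibling attribution (R2), Yuki Moreau is treated as owning Leah Moreau's 65% interest in Summit Partners LP.
Chain via Ridgefield Textiles S.p.A. (R3): 100% × 21% = 21% of Clearview Pharma AG.
Chain via Cobalt Group plc (R3): 80% × 11% = 8.8% of Clearview Pharma AG.
Chain via Summit Partners LP (R3): 65% × 13% = 8.45% of Clearview Pharma AG.
Aggregating (R1): 21% + 8.8% + 8.45% = 38.25%.
38.25% exceeds the 25% threshold by 13.25 percentage points.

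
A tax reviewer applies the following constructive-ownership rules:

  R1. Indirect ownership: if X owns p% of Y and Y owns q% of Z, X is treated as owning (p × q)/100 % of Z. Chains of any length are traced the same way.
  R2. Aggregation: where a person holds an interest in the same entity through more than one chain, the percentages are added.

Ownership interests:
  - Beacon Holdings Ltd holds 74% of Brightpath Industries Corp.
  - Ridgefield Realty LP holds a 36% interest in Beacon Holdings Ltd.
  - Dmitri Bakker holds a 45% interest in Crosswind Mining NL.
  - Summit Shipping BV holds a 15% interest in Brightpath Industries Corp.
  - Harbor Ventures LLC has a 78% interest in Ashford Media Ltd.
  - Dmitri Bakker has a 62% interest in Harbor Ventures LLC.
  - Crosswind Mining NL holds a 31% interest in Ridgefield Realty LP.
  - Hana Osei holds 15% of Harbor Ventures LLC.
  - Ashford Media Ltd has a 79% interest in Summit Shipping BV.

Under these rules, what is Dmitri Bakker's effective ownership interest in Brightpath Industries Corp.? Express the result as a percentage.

9.44694%

Chain via Harbor Ventures LLC → Ashford Media Ltd → Summit Shipping BV (R1): 62% × 78% × 79% × 15% = 5.73066% of Brightpath Industries Corp.
Chain via Crosswind Mining NL → Ridgefield Realty LP → Beacon Holdings Ltd (R1): 45% × 31% × 36% × 74% = 3.71628% of Brightpath Industries Corp.
Aggregating (R2): 5.73066% + 3.71628% = 9.44694%.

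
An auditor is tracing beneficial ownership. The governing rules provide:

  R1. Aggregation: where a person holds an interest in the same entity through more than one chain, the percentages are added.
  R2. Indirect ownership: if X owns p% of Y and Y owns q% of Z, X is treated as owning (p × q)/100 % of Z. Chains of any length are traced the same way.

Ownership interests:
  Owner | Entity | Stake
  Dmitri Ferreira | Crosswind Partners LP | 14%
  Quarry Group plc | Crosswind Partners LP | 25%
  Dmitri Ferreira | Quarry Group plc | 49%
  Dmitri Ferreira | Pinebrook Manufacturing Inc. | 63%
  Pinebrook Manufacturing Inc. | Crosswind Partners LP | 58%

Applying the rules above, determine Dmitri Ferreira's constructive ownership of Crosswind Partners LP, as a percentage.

62.79%

Chain via Pinebrook Manufacturing Inc. (R2): 63% × 58% = 36.54% of Crosswind Partners LP.
Chain via Quarry Group plc (R2): 49% × 25% = 12.25% of Crosswind Partners LP.
Direct interest in Crosswind Partners LP: 14%.
Aggregating (R1): 36.54% + 12.25% + 14% = 62.79%.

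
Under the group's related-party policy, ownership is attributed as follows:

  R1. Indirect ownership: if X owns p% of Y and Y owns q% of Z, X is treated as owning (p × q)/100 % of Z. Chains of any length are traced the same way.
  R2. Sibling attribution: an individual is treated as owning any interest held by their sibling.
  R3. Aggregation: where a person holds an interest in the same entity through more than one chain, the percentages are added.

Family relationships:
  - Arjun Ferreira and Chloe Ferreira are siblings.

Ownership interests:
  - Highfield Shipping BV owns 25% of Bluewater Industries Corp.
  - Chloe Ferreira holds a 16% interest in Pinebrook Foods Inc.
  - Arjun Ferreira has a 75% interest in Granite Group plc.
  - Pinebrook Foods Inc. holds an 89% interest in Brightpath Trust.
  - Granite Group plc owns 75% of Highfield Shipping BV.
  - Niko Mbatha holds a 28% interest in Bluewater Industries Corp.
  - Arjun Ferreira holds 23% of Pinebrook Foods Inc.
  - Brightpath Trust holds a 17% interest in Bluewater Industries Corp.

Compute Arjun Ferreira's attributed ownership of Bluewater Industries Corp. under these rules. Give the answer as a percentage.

19.9632%

By sibling attribution (R2), Arjun Ferreira is treated as also owning Chloe Ferreira's interest in Pinebrook Foods Inc, giving 23% + 16% = 39%.
Chain via Pinebrook Foods Inc. → Brightpath Trust (R1): 39% × 89% × 17% = 5.9007% of Bluewater Industries Corp.
Chain via Granite Group plc → Highfield Shipping BV (R1): 75% × 75% × 25% = 14.0625% of Bluewater Industries Corp.
Aggregating (R3): 5.9007% + 14.0625% = 19.9632%.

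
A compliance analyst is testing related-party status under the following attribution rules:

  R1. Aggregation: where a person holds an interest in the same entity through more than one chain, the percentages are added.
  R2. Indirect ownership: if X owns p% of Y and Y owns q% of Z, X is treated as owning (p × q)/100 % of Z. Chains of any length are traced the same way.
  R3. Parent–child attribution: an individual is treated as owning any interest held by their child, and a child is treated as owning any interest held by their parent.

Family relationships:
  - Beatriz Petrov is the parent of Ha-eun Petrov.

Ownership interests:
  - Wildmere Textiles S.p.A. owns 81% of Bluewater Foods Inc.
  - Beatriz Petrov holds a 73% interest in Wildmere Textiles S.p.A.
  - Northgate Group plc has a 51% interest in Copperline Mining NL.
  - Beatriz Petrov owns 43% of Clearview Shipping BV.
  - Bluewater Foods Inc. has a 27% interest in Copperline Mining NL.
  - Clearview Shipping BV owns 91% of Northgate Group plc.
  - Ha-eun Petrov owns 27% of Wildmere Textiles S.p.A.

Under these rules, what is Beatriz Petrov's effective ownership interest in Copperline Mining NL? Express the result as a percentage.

By parent–child attribution (R3), Beatriz Petrov is treated as also owning Ha-eun Petrov's interest in Wildmere Textiles S.p.A, giving 73% + 27% = 100%.
Chain via Wildmere Textiles S.p.A. → Bluewater Foods Inc. (R2): 100% × 81% × 27% = 21.87% of Copperline Mining NL.
Chain via Clearview Shipping BV → Northgate Group plc (R2): 43% × 91% × 51% = 19.9563% of Copperline Mining NL.
Aggregating (R1): 21.87% + 19.9563% = 41.8263%.

41.8263%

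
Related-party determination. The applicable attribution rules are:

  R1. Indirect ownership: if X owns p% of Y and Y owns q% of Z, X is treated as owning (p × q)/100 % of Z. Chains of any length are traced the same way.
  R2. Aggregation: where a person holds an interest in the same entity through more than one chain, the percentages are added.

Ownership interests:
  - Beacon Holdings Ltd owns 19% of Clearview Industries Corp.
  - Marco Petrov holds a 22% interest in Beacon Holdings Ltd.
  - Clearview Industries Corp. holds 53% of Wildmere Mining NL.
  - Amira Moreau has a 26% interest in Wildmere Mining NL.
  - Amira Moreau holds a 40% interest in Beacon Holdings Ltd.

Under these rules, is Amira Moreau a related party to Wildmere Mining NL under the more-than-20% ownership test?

Yes

Chain via Beacon Holdings Ltd → Clearview Industries Corp. (R1): 40% × 19% × 53% = 4.028% of Wildmere Mining NL.
Direct interest in Wildmere Mining NL: 26%.
Aggregating (R2): 4.028% + 26% = 30.028%.
30.028% exceeds the 20% threshold, so Amira is a related party to Wildmere Mining NL.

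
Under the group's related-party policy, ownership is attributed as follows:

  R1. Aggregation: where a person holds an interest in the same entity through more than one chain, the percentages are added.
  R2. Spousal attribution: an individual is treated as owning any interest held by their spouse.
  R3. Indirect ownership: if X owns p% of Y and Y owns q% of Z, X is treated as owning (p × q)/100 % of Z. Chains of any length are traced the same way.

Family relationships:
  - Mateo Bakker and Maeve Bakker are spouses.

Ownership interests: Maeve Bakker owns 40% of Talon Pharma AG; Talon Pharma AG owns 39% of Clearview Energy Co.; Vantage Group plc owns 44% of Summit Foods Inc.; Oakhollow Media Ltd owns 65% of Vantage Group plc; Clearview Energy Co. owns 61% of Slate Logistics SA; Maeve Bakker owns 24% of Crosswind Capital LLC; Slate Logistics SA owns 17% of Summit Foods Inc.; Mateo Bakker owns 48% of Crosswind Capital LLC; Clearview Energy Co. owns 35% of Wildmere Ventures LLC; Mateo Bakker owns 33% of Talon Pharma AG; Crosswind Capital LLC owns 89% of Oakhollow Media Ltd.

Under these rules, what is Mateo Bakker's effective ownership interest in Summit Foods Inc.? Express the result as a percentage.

By spousal attribution (R2), Mateo Bakker is treated as also owning Maeve Bakker's interest in Talon Pharma AG, giving 33% + 40% = 73%.
By spousal attribution (R2), Mateo Bakker is treated as also owning Maeve Bakker's interest in Crosswind Capital LLC, giving 48% + 24% = 72%.
Chain via Talon Pharma AG → Clearview Energy Co. → Slate Logistics SA (R3): 73% × 39% × 61% × 17% = 2.952339% of Summit Foods Inc.
Chain via Crosswind Capital LLC → Oakhollow Media Ltd → Vantage Group plc (R3): 72% × 89% × 65% × 44% = 18.32688% of Summit Foods Inc.
Aggregating (R1): 2.952339% + 18.32688% = 21.279219%.

21.279219%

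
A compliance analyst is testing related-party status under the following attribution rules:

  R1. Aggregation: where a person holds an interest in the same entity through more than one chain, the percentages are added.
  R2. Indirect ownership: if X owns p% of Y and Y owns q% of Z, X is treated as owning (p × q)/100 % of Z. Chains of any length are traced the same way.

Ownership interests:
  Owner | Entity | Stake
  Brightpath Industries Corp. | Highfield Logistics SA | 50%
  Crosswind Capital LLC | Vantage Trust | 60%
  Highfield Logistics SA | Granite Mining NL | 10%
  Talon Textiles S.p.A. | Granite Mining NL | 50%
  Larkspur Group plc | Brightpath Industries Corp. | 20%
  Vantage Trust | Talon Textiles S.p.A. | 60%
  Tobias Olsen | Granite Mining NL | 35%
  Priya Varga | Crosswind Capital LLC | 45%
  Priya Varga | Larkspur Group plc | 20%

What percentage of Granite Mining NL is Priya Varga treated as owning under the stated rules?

Chain via Crosswind Capital LLC → Vantage Trust → Talon Textiles S.p.A. (R2): 45% × 60% × 60% × 50% = 8.1% of Granite Mining NL.
Chain via Larkspur Group plc → Brightpath Industries Corp. → Highfield Logistics SA (R2): 20% × 20% × 50% × 10% = 0.2% of Granite Mining NL.
Aggregating (R1): 8.1% + 0.2% = 8.3%.

8.3%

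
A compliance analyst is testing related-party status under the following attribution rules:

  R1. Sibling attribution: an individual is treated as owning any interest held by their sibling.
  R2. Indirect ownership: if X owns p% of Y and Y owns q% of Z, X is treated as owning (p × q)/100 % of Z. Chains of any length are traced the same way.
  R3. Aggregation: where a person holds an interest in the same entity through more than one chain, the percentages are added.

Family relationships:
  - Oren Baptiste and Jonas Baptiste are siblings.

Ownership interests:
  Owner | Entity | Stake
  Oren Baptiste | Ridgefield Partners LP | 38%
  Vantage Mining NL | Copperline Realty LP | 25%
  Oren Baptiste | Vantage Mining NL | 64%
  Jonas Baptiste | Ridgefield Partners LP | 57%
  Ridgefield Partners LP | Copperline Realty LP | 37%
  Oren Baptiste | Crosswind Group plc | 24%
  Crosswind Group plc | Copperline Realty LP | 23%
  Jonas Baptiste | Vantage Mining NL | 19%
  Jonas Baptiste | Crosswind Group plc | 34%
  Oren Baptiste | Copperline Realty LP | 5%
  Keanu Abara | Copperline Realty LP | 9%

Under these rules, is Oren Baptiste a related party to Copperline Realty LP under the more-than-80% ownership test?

By sibling attribution (R1), Oren Baptiste is treated as also owning Jonas Baptiste's interest in Ridgefield Partners LP, giving 38% + 57% = 95%.
By sibling attribution (R1), Oren Baptiste is treated as also owning Jonas Baptiste's interest in Crosswind Group plc, giving 24% + 34% = 58%.
By sibling attribution (R1), Oren Baptiste is treated as also owning Jonas Baptiste's interest in Vantage Mining NL, giving 64% + 19% = 83%.
Chain via Ridgefield Partners LP (R2): 95% × 37% = 35.15% of Copperline Realty LP.
Chain via Crosswind Group plc (R2): 58% × 23% = 13.34% of Copperline Realty LP.
Chain via Vantage Mining NL (R2): 83% × 25% = 20.75% of Copperline Realty LP.
Direct interest in Copperline Realty LP: 5%.
Aggregating (R3): 35.15% + 13.34% + 20.75% + 5% = 74.24%.
74.24% does not exceed the 80% threshold, so Oren is not a related party to Copperline Realty LP.

No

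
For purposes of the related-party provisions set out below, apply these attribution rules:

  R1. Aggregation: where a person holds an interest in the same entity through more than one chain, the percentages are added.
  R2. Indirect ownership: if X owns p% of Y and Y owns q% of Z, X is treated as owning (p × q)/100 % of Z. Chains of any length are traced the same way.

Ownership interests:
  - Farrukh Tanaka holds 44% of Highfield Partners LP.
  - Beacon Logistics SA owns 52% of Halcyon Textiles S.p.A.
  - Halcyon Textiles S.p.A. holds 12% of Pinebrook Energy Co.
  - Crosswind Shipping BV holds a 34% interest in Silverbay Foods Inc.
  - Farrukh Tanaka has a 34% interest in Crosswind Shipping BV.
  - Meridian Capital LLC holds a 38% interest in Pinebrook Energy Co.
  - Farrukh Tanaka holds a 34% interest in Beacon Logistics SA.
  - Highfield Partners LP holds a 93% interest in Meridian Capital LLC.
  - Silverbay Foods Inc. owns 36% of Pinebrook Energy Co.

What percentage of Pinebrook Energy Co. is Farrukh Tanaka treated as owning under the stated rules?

21.8328%

Chain via Highfield Partners LP → Meridian Capital LLC (R2): 44% × 93% × 38% = 15.5496% of Pinebrook Energy Co.
Chain via Crosswind Shipping BV → Silverbay Foods Inc. (R2): 34% × 34% × 36% = 4.1616% of Pinebrook Energy Co.
Chain via Beacon Logistics SA → Halcyon Textiles S.p.A. (R2): 34% × 52% × 12% = 2.1216% of Pinebrook Energy Co.
Aggregating (R1): 15.5496% + 4.1616% + 2.1216% = 21.8328%.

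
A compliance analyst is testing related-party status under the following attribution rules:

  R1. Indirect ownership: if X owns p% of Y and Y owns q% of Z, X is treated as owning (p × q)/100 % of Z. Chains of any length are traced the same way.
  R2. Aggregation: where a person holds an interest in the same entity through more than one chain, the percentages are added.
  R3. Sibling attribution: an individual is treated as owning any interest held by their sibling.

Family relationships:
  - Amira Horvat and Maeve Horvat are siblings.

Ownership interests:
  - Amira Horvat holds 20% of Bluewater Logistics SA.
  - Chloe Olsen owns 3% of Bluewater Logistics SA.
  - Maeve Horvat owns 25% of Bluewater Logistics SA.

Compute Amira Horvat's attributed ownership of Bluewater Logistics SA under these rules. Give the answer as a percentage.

45%

By sibling attribution (R3), Amira Horvat is treated as also owning Maeve Horvat's interest in Bluewater Logistics SA, giving 20% + 25% = 45%.
Direct interest in Bluewater Logistics SA: 45%.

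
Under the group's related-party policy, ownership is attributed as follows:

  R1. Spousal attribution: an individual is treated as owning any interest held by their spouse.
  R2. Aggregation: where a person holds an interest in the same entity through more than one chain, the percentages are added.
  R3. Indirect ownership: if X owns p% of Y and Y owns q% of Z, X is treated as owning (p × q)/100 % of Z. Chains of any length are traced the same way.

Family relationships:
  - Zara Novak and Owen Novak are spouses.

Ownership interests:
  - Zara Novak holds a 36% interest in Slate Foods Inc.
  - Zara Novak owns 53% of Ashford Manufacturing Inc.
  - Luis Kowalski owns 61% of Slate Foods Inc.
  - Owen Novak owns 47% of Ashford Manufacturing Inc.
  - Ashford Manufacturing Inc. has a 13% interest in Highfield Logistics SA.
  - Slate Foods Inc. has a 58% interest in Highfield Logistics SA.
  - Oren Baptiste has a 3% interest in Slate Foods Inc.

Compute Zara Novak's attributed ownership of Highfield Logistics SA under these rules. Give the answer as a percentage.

33.88%

By spousal attribution (R1), Zara Novak is treated as also owning Owen Novak's interest in Ashford Manufacturing Inc, giving 53% + 47% = 100%.
Chain via Ashford Manufacturing Inc. (R3): 100% × 13% = 13% of Highfield Logistics SA.
Chain via Slate Foods Inc. (R3): 36% × 58% = 20.88% of Highfield Logistics SA.
Aggregating (R2): 13% + 20.88% = 33.88%.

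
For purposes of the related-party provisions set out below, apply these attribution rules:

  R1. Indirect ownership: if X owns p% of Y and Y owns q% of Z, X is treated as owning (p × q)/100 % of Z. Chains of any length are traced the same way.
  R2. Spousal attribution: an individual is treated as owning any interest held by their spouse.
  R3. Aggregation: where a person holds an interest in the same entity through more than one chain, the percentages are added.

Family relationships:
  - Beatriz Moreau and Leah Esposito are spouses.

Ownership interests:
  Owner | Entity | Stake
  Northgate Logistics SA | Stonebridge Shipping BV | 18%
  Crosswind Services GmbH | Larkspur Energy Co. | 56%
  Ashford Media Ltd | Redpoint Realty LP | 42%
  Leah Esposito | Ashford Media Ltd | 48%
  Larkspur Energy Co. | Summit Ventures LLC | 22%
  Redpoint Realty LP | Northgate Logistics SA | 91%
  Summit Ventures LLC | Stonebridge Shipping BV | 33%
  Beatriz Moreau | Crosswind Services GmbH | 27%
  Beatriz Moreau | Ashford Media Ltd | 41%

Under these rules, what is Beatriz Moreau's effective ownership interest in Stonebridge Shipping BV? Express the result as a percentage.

7.220556%

By spousal attribution (R2), Beatriz Moreau is treated as also owning Leah Esposito's interest in Ashford Media Ltd, giving 41% + 48% = 89%.
Chain via Crosswind Services GmbH → Larkspur Energy Co. → Summit Ventures LLC (R1): 27% × 56% × 22% × 33% = 1.097712% of Stonebridge Shipping BV.
Chain via Ashford Media Ltd → Redpoint Realty LP → Northgate Logistics SA (R1): 89% × 42% × 91% × 18% = 6.122844% of Stonebridge Shipping BV.
Aggregating (R3): 1.097712% + 6.122844% = 7.220556%.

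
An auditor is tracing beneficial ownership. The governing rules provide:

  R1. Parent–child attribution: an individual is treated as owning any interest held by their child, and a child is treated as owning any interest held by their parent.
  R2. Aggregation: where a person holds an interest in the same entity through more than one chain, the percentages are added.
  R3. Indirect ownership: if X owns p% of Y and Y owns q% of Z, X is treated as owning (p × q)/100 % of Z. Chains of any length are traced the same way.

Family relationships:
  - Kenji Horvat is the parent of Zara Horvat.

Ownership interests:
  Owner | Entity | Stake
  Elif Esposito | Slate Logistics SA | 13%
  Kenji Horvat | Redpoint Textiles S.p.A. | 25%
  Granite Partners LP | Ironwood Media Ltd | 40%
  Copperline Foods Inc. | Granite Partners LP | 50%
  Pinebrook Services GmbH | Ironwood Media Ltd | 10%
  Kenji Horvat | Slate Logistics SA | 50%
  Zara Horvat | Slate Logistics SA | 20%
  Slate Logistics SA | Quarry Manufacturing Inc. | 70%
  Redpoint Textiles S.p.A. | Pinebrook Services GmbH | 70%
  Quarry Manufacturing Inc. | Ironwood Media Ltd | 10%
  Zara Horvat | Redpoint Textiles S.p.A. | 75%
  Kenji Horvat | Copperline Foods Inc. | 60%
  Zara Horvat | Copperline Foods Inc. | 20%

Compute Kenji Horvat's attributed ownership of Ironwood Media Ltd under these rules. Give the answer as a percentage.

27.9%

By parent–child attribution (R1), Kenji Horvat is treated as also owning Zara Horvat's interest in Slate Logistics SA, giving 50% + 20% = 70%.
By parent–child attribution (R1), Kenji Horvat is treated as also owning Zara Horvat's interest in Copperline Foods Inc, giving 60% + 20% = 80%.
By parent–child attribution (R1), Kenji Horvat is treated as also owning Zara Horvat's interest in Redpoint Textiles S.p.A, giving 25% + 75% = 100%.
Chain via Slate Logistics SA → Quarry Manufacturing Inc. (R3): 70% × 70% × 10% = 4.9% of Ironwood Media Ltd.
Chain via Copperline Foods Inc. → Granite Partners LP (R3): 80% × 50% × 40% = 16% of Ironwood Media Ltd.
Chain via Redpoint Textiles S.p.A. → Pinebrook Services GmbH (R3): 100% × 70% × 10% = 7% of Ironwood Media Ltd.
Aggregating (R2): 4.9% + 16% + 7% = 27.9%.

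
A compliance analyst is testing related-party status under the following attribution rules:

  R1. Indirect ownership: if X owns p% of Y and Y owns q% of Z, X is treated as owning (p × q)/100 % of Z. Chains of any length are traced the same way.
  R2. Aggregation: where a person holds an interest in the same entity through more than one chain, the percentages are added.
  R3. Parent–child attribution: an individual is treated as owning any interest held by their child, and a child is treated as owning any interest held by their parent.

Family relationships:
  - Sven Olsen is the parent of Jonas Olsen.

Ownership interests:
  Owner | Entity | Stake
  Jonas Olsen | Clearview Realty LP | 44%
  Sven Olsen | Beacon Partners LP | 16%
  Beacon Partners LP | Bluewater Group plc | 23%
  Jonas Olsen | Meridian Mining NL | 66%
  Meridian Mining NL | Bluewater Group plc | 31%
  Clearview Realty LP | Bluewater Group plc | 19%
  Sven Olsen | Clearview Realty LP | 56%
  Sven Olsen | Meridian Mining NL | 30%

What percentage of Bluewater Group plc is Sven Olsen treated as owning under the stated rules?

52.44%

By parent–child attribution (R3), Sven Olsen is treated as also owning Jonas Olsen's interest in Clearview Realty LP, giving 56% + 44% = 100%.
By parent–child attribution (R3), Sven Olsen is treated as also owning Jonas Olsen's interest in Meridian Mining NL, giving 30% + 66% = 96%.
Chain via Clearview Realty LP (R1): 100% × 19% = 19% of Bluewater Group plc.
Chain via Meridian Mining NL (R1): 96% × 31% = 29.76% of Bluewater Group plc.
Chain via Beacon Partners LP (R1): 16% × 23% = 3.68% of Bluewater Group plc.
Aggregating (R2): 19% + 29.76% + 3.68% = 52.44%.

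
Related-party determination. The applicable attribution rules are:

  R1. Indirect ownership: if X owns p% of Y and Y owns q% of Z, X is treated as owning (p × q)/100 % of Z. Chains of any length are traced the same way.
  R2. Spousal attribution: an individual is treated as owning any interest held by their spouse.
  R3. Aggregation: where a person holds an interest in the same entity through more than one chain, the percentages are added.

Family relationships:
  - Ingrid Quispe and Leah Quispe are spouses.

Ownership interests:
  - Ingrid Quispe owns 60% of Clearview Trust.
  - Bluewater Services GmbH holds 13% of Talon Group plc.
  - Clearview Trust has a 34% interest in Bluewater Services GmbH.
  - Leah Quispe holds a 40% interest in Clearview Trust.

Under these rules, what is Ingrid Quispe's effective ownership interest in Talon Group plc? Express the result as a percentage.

By spousal attribution (R2), Ingrid Quispe is treated as also owning Leah Quispe's interest in Clearview Trust, giving 60% + 40% = 100%.
Chain via Clearview Trust → Bluewater Services GmbH (R1): 100% × 34% × 13% = 4.42% of Talon Group plc.

4.42%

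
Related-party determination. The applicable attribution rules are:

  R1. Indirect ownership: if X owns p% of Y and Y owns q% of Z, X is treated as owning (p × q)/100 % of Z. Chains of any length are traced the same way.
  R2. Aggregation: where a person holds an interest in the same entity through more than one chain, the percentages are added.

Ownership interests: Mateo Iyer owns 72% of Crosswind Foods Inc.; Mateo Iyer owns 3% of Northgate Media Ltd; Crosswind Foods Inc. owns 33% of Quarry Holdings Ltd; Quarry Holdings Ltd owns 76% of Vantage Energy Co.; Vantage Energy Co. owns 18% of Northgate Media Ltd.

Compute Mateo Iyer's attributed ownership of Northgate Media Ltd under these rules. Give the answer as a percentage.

6.250368%

Chain via Crosswind Foods Inc. → Quarry Holdings Ltd → Vantage Energy Co. (R1): 72% × 33% × 76% × 18% = 3.250368% of Northgate Media Ltd.
Direct interest in Northgate Media Ltd: 3%.
Aggregating (R2): 3.250368% + 3% = 6.250368%.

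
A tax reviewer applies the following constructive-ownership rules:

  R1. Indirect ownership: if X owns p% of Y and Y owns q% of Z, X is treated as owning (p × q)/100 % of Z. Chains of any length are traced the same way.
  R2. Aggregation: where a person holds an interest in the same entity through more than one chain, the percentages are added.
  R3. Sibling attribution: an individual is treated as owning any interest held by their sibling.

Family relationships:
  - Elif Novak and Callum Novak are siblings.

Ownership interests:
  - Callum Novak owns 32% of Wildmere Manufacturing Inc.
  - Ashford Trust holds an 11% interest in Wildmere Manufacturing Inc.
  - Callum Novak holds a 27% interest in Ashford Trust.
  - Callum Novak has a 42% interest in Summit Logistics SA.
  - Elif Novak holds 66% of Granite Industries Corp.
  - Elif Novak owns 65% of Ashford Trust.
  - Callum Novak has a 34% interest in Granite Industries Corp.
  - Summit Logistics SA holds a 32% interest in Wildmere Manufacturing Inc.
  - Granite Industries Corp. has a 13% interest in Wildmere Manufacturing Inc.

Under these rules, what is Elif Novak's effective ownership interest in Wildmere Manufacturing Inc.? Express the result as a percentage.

68.56%

By sibling attribution (R3), Elif Novak is treated as also owning Callum Novak's interest in Ashford Trust, giving 65% + 27% = 92%.
By sibling attribution (R3), Elif Novak is treated as also owning Callum Novak's interest in Granite Industries Corp, giving 66% + 34% = 100%.
By sibling attribution (R3), Elif Novak is treated as owning Callum Novak's 42% interest in Summit Logistics SA.
By sibling attribution (R3), Elif Novak is treated as owning Callum Novak's 32% interest in Wildmere Manufacturing Inc.
Chain via Ashford Trust (R1): 92% × 11% = 10.12% of Wildmere Manufacturing Inc.
Chain via Granite Industries Corp. (R1): 100% × 13% = 13% of Wildmere Manufacturing Inc.
Chain via Summit Logistics SA (R1): 42% × 32% = 13.44% of Wildmere Manufacturing Inc.
Direct interest in Wildmere Manufacturing Inc: 32%.
Aggregating (R2): 10.12% + 13% + 13.44% + 32% = 68.56%.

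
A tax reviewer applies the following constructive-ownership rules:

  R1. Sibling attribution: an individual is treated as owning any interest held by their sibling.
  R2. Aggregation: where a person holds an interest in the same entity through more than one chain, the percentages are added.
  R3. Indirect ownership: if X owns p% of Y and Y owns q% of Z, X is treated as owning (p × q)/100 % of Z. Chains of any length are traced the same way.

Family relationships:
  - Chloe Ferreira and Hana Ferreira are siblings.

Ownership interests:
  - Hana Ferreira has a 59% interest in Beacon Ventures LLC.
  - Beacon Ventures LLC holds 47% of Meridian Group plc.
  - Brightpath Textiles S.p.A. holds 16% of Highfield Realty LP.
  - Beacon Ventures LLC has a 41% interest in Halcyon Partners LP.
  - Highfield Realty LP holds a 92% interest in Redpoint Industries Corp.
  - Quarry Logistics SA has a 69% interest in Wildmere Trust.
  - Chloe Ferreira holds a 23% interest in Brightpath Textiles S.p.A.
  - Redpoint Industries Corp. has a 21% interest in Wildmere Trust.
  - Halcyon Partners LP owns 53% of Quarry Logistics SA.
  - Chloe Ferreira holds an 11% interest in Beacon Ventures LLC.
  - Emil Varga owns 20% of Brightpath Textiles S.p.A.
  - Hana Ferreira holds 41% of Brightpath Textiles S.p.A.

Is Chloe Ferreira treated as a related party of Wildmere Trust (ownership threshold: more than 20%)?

No

By sibling attribution (R1), Chloe Ferreira is treated as also owning Hana Ferreira's interest in Brightpath Textiles S.p.A, giving 23% + 41% = 64%.
By sibling attribution (R1), Chloe Ferreira is treated as also owning Hana Ferreira's interest in Beacon Ventures LLC, giving 11% + 59% = 70%.
Chain via Brightpath Textiles S.p.A. → Highfield Realty LP → Redpoint Industries Corp. (R3): 64% × 16% × 92% × 21% = 1.978368% of Wildmere Trust.
Chain via Beacon Ventures LLC → Halcyon Partners LP → Quarry Logistics SA (R3): 70% × 41% × 53% × 69% = 10.49559% of Wildmere Trust.
Aggregating (R2): 1.978368% + 10.49559% = 12.473958%.
12.473958% does not exceed the 20% threshold, so Chloe is not a related party to Wildmere Trust.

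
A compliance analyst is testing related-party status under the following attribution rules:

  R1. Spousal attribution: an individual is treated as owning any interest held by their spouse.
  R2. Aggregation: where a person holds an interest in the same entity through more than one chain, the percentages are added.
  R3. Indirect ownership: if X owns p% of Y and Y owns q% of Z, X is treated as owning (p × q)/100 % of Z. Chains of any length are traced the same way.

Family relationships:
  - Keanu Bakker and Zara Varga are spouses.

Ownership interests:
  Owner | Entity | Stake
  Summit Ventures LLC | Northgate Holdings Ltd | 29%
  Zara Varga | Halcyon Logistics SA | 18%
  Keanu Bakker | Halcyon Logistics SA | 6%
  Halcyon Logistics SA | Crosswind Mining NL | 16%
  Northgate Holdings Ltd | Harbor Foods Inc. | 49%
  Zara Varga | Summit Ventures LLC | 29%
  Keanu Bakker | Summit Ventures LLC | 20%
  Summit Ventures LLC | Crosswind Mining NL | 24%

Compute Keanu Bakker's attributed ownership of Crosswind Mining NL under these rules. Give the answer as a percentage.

15.6%

By spousal attribution (R1), Keanu Bakker is treated as also owning Zara Varga's interest in Halcyon Logistics SA, giving 6% + 18% = 24%.
By spousal attribution (R1), Keanu Bakker is treated as also owning Zara Varga's interest in Summit Ventures LLC, giving 20% + 29% = 49%.
Chain via Halcyon Logistics SA (R3): 24% × 16% = 3.84% of Crosswind Mining NL.
Chain via Summit Ventures LLC (R3): 49% × 24% = 11.76% of Crosswind Mining NL.
Aggregating (R2): 3.84% + 11.76% = 15.6%.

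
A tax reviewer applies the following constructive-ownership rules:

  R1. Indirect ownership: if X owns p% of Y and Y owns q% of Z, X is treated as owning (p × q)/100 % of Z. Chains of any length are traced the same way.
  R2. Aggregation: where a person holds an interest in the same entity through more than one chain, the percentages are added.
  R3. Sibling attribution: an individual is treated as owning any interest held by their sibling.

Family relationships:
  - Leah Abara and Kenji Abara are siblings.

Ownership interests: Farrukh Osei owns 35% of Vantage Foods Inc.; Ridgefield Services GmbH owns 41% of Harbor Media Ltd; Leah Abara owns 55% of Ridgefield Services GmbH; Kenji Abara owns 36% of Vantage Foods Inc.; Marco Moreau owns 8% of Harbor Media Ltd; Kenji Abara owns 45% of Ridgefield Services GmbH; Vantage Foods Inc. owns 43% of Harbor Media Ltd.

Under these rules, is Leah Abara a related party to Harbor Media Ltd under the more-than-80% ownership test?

No

By sibling attribution (R3), Leah Abara is treated as also owning Kenji Abara's interest in Ridgefield Services GmbH, giving 55% + 45% = 100%.
By sibling attribution (R3), Leah Abara is treated as owning Kenji Abara's 36% interest in Vantage Foods Inc.
Chain via Ridgefield Services GmbH (R1): 100% × 41% = 41% of Harbor Media Ltd.
Chain via Vantage Foods Inc. (R1): 36% × 43% = 15.48% of Harbor Media Ltd.
Aggregating (R2): 41% + 15.48% = 56.48%.
56.48% does not exceed the 80% threshold, so Leah is not a related party to Harbor Media Ltd.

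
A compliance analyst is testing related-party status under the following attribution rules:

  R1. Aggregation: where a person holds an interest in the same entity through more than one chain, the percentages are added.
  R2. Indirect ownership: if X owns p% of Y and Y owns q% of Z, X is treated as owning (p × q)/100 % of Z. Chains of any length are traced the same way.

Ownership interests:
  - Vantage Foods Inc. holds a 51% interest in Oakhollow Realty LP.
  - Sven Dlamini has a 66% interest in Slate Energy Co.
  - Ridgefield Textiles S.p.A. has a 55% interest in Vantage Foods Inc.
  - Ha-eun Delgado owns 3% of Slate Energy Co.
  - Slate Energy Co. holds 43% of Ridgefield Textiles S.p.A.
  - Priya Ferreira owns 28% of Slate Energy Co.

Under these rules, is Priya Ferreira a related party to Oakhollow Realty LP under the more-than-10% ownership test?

Chain via Slate Energy Co. → Ridgefield Textiles S.p.A. → Vantage Foods Inc. (R2): 28% × 43% × 55% × 51% = 3.37722% of Oakhollow Realty LP.
3.37722% does not exceed the 10% threshold, so Priya is not a related party to Oakhollow Realty LP.

No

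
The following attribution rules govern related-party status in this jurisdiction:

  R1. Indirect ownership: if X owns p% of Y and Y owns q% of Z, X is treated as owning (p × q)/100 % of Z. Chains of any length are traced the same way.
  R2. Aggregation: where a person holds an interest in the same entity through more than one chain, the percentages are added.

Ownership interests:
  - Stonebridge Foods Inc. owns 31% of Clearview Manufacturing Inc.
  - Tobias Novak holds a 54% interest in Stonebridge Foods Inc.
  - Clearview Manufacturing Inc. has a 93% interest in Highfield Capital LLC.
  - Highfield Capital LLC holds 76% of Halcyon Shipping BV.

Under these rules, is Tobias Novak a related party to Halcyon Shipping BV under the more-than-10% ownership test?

Yes

Chain via Stonebridge Foods Inc. → Clearview Manufacturing Inc. → Highfield Capital LLC (R1): 54% × 31% × 93% × 76% = 11.831832% of Halcyon Shipping BV.
11.831832% exceeds the 10% threshold, so Tobias is a related party to Halcyon Shipping BV.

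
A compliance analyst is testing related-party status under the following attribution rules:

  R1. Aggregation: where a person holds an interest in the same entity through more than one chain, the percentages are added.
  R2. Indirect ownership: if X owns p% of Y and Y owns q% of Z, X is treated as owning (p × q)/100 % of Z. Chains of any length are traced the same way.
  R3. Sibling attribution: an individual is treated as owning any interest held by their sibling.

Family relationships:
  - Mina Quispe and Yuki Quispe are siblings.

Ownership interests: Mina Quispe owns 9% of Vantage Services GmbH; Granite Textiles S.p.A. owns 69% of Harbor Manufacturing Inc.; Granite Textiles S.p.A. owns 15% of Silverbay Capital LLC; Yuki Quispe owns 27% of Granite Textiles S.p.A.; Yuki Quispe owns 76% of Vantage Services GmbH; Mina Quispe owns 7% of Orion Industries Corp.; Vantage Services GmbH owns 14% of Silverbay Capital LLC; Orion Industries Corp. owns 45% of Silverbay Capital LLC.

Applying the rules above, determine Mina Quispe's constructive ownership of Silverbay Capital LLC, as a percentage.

By sibling attribution (R3), Mina Quispe is treated as also owning Yuki Quispe's interest in Vantage Services GmbH, giving 9% + 76% = 85%.
By sibling attribution (R3), Mina Quispe is treated as owning Yuki Quispe's 27% interest in Granite Textiles S.p.A.
Chain via Orion Industries Corp. (R2): 7% × 45% = 3.15% of Silverbay Capital LLC.
Chain via Vantage Services GmbH (R2): 85% × 14% = 11.9% of Silverbay Capital LLC.
Chain via Granite Textiles S.p.A. (R2): 27% × 15% = 4.05% of Silverbay Capital LLC.
Aggregating (R1): 3.15% + 11.9% + 4.05% = 19.1%.

19.1%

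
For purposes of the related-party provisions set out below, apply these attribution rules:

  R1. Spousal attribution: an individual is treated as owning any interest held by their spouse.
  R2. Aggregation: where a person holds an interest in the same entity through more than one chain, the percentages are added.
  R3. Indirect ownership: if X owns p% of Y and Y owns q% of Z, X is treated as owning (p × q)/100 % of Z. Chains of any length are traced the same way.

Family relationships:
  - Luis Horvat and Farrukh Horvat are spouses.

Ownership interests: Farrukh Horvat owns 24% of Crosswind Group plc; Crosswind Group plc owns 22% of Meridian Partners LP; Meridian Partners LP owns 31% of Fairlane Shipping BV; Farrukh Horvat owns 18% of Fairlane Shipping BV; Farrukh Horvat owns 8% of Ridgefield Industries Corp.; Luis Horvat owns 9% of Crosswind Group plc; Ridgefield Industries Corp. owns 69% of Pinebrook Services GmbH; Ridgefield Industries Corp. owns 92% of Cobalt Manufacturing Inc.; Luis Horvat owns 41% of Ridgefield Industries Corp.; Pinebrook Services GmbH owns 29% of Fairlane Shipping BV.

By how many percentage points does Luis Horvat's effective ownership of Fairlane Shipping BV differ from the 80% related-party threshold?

By spousal attribution (R1), Luis Horvat is treated as also owning Farrukh Horvat's interest in Ridgefield Industries Corp, giving 41% + 8% = 49%.
By spousal attribution (R1), Luis Horvat is treated as also owning Farrukh Horvat's interest in Crosswind Group plc, giving 9% + 24% = 33%.
By spousal attribution (R1), Luis Horvat is treated as owning Farrukh Horvat's 18% interest in Fairlane Shipping BV.
Chain via Ridgefield Industries Corp. → Pinebrook Services GmbH (R3): 49% × 69% × 29% = 9.8049% of Fairlane Shipping BV.
Chain via Crosswind Group plc → Meridian Partners LP (R3): 33% × 22% × 31% = 2.2506% of Fairlane Shipping BV.
Direct interest in Fairlane Shipping BV: 18%.
Aggregating (R2): 9.8049% + 2.2506% + 18% = 30.0555%.
30.0555% falls short of the 80% threshold by 49.9445 percentage points.

49.9445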